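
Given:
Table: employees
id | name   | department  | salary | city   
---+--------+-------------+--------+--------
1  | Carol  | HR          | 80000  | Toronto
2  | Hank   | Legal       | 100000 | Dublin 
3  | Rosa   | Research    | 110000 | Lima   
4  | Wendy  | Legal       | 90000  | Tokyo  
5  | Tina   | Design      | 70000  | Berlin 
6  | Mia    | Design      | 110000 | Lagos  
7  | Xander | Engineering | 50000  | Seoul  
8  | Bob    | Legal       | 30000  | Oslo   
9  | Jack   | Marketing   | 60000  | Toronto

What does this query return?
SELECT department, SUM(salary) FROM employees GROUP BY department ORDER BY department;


Summing salary within each department:
  Design: 70000 + 110000 = 180000
  Engineering: 50000 = 50000
  HR: 80000 = 80000
  Legal: 100000 + 90000 + 30000 = 220000
  Marketing: 60000 = 60000
  Research: 110000 = 110000


6 groups:
Design, 180000
Engineering, 50000
HR, 80000
Legal, 220000
Marketing, 60000
Research, 110000


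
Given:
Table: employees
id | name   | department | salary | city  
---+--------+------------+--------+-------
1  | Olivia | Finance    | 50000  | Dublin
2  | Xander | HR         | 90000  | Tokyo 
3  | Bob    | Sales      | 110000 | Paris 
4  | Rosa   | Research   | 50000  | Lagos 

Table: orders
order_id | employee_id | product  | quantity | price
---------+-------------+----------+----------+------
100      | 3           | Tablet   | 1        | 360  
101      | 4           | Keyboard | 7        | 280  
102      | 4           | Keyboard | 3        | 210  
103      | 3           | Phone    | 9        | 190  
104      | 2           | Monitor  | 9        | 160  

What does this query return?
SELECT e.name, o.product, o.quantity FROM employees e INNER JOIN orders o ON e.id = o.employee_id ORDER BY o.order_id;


Joining employees.id = orders.employee_id:
  employee Bob (id=3) -> order Tablet
  employee Rosa (id=4) -> order Keyboard
  employee Rosa (id=4) -> order Keyboard
  employee Bob (id=3) -> order Phone
  employee Xander (id=2) -> order Monitor


5 rows:
Bob, Tablet, 1
Rosa, Keyboard, 7
Rosa, Keyboard, 3
Bob, Phone, 9
Xander, Monitor, 9


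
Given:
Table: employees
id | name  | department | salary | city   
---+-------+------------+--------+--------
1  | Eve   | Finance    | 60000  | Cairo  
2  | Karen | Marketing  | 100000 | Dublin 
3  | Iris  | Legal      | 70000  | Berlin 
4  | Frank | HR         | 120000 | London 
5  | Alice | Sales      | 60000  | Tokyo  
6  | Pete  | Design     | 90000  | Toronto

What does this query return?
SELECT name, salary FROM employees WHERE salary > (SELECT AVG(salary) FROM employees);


Subquery: AVG(salary) = 83333.33
Filtering: salary > 83333.33
  Karen (100000) -> MATCH
  Frank (120000) -> MATCH
  Pete (90000) -> MATCH


3 rows:
Karen, 100000
Frank, 120000
Pete, 90000


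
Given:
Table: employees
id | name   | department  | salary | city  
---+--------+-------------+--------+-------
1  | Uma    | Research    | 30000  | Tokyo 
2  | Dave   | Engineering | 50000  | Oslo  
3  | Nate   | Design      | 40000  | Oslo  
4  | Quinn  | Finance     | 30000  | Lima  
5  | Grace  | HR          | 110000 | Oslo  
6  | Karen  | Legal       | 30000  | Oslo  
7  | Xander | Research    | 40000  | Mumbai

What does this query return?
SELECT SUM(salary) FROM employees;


SUM(salary) = 30000 + 50000 + 40000 + 30000 + 110000 + 30000 + 40000 = 330000

330000


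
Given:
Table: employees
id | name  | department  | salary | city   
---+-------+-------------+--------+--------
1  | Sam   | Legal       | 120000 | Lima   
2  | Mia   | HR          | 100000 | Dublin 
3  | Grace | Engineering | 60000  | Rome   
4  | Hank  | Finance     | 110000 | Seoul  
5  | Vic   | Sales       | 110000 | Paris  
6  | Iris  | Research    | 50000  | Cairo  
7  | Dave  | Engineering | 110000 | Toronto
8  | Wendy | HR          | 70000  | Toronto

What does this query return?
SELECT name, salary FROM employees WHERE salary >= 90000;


Filtering: salary >= 90000
Matching: 5 rows

5 rows:
Sam, 120000
Mia, 100000
Hank, 110000
Vic, 110000
Dave, 110000


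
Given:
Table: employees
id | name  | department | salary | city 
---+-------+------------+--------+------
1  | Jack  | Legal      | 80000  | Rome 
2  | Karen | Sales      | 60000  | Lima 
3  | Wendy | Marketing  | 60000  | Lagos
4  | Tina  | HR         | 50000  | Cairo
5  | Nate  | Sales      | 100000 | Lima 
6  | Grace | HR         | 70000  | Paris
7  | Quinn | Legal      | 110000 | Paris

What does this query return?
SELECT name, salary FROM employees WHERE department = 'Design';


Filtering: department = 'Design'
Matching rows: 0

Empty result set (0 rows)


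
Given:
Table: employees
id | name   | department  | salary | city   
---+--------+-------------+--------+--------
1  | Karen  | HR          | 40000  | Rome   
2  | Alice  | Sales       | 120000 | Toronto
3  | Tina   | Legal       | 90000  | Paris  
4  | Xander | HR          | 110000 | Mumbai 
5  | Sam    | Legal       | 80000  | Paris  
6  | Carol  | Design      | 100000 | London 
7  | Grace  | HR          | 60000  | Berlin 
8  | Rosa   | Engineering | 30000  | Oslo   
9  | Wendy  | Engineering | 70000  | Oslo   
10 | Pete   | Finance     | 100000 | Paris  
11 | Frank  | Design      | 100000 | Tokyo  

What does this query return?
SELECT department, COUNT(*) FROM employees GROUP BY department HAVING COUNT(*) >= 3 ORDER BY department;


Groups with count >= 3:
  HR: 3 -> PASS
  Design: 2 -> filtered out
  Engineering: 2 -> filtered out
  Finance: 1 -> filtered out
  Legal: 2 -> filtered out
  Sales: 1 -> filtered out


1 groups:
HR, 3


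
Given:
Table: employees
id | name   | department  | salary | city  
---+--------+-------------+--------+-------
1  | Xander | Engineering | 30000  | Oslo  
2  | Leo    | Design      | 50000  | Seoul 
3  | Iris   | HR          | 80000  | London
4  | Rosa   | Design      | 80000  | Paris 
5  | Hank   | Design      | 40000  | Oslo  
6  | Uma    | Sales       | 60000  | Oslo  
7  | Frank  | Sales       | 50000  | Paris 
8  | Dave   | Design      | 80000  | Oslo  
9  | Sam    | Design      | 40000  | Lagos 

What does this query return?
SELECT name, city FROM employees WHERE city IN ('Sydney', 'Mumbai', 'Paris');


Filtering: city IN ('Sydney', 'Mumbai', 'Paris')
Matching: 2 rows

2 rows:
Rosa, Paris
Frank, Paris


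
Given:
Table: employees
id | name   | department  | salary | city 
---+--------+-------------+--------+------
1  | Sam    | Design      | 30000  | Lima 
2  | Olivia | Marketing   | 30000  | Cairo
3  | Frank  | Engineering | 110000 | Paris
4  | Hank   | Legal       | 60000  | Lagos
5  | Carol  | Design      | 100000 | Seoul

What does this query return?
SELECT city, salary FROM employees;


Projecting columns: city, salary

5 rows:
Lima, 30000
Cairo, 30000
Paris, 110000
Lagos, 60000
Seoul, 100000


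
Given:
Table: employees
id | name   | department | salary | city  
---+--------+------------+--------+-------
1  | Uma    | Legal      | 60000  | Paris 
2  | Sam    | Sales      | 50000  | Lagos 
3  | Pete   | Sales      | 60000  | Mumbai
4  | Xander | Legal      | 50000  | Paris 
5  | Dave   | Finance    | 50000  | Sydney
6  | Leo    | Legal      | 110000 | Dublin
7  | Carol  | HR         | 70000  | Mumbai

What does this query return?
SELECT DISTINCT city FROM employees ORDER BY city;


All 'city' values (row order): Paris, Lagos, Mumbai, Paris, Sydney, Dublin, Mumbai
Removing duplicates leaves 5 unique value(s).

5 values:
Dublin
Lagos
Mumbai
Paris
Sydney


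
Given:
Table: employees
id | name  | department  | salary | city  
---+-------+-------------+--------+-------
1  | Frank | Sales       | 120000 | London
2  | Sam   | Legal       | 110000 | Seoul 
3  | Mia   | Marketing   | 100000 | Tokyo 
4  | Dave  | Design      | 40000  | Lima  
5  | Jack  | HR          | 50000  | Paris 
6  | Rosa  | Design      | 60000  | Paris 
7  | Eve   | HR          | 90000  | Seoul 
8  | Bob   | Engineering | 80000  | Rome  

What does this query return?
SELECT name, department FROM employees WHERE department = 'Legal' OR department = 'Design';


Filtering: department = 'Legal' OR 'Design'
Matching: 3 rows

3 rows:
Sam, Legal
Dave, Design
Rosa, Design


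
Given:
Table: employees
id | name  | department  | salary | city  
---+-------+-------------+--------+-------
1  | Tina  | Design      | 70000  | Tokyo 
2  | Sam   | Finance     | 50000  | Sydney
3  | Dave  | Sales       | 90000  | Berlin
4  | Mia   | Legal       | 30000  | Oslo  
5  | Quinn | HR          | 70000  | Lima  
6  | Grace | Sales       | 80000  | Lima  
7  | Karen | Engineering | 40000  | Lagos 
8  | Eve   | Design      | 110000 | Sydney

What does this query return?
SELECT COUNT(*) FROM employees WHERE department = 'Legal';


Counting rows where department = 'Legal'
  Mia -> MATCH


1


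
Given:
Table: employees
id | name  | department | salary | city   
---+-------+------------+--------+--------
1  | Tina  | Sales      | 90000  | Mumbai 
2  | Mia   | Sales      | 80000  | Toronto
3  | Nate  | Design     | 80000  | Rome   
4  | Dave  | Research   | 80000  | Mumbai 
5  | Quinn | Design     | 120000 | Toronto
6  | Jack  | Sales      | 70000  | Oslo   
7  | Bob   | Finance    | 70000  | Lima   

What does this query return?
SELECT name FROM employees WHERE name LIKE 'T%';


LIKE 'T%' matches names starting with 'T'
Matching: 1

1 rows:
Tina


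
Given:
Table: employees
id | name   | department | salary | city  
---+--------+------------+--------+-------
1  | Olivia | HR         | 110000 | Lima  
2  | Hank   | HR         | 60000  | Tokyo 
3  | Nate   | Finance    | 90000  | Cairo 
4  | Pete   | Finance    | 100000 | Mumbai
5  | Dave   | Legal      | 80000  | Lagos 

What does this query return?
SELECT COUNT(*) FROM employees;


COUNT(*) counts all rows

5


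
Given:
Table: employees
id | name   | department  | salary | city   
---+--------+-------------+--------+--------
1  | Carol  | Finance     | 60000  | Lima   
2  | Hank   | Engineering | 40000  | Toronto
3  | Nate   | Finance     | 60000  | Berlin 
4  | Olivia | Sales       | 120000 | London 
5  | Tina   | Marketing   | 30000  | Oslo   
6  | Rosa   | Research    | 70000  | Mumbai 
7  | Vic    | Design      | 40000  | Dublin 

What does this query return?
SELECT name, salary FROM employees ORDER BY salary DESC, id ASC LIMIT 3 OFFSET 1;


Sort by salary DESC (id ASC tiebreak), then skip 1 and take 3
Rows 2 through 4

3 rows:
Rosa, 70000
Carol, 60000
Nate, 60000


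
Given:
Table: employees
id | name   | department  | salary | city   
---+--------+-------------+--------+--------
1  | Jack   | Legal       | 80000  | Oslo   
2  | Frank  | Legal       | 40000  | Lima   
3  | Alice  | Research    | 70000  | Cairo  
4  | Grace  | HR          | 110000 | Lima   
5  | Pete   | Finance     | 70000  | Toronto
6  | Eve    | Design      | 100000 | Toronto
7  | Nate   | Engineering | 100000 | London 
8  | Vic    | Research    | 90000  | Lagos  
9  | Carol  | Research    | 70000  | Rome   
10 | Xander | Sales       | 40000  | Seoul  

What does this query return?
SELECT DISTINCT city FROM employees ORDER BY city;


All 'city' values (row order): Oslo, Lima, Cairo, Lima, Toronto, Toronto, London, Lagos, Rome, Seoul
Removing duplicates leaves 8 unique value(s).

8 values:
Cairo
Lagos
Lima
London
Oslo
Rome
Seoul
Toronto


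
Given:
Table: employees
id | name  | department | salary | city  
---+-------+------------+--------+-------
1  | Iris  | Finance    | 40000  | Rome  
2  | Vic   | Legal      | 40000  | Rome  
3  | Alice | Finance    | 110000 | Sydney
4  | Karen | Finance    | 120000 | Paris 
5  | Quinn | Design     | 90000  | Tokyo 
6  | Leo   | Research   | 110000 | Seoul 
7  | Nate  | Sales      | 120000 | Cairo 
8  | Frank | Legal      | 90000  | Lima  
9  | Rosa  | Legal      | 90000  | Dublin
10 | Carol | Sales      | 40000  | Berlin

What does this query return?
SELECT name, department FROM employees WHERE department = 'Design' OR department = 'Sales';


Filtering: department = 'Design' OR 'Sales'
Matching: 3 rows

3 rows:
Quinn, Design
Nate, Sales
Carol, Sales


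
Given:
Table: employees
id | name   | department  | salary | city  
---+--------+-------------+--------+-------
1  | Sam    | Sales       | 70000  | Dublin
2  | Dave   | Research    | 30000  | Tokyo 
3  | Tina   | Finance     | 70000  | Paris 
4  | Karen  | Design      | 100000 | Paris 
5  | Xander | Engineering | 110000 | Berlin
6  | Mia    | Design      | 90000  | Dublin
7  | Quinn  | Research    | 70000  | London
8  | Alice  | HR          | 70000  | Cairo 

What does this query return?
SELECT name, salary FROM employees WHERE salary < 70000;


Filtering: salary < 70000
Matching: 1 rows

1 rows:
Dave, 30000


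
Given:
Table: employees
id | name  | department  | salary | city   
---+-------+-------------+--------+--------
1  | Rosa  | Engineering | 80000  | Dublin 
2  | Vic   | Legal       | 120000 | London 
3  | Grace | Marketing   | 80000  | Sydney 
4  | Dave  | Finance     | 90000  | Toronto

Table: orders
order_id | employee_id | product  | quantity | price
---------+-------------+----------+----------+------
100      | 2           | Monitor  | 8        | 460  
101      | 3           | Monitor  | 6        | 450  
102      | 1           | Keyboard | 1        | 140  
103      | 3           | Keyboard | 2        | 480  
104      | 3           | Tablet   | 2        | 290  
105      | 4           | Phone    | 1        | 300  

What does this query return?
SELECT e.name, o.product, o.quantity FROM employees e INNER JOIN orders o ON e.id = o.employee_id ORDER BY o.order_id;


Joining employees.id = orders.employee_id:
  employee Vic (id=2) -> order Monitor
  employee Grace (id=3) -> order Monitor
  employee Rosa (id=1) -> order Keyboard
  employee Grace (id=3) -> order Keyboard
  employee Grace (id=3) -> order Tablet
  employee Dave (id=4) -> order Phone


6 rows:
Vic, Monitor, 8
Grace, Monitor, 6
Rosa, Keyboard, 1
Grace, Keyboard, 2
Grace, Tablet, 2
Dave, Phone, 1


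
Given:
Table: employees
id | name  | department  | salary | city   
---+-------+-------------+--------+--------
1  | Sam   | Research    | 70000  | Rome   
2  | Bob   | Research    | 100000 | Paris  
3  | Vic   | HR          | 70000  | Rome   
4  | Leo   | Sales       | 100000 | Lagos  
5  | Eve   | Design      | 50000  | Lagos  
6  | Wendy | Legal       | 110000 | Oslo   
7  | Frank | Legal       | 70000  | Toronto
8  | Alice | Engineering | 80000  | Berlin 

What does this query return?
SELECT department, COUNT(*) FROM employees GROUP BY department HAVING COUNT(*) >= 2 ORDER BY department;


Groups with count >= 2:
  Legal: 2 -> PASS
  Research: 2 -> PASS
  Design: 1 -> filtered out
  Engineering: 1 -> filtered out
  HR: 1 -> filtered out
  Sales: 1 -> filtered out


2 groups:
Legal, 2
Research, 2


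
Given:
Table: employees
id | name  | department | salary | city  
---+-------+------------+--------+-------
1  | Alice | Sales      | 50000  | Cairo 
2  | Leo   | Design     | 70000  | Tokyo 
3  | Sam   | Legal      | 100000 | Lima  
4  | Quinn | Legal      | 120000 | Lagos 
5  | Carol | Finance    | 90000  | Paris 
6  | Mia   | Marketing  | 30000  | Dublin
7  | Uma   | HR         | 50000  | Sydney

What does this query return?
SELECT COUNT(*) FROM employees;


COUNT(*) counts all rows

7


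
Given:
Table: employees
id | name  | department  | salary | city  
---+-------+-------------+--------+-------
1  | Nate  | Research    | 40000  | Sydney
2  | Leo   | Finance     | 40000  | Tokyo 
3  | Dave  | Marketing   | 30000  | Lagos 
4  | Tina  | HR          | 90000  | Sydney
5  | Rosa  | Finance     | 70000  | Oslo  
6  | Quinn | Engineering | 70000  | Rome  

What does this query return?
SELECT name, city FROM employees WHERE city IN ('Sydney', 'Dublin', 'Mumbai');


Filtering: city IN ('Sydney', 'Dublin', 'Mumbai')
Matching: 2 rows

2 rows:
Nate, Sydney
Tina, Sydney


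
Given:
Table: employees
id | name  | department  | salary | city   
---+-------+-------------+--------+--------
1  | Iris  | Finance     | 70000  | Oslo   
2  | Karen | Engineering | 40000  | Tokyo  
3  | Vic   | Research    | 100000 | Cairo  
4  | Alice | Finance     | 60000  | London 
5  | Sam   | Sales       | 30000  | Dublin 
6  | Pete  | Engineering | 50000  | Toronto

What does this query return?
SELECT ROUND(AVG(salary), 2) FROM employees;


SUM(salary) = 350000
COUNT = 6
ROUND(AVG, 2) = ROUND(350000 / 6, 2) = 58333.33

58333.33


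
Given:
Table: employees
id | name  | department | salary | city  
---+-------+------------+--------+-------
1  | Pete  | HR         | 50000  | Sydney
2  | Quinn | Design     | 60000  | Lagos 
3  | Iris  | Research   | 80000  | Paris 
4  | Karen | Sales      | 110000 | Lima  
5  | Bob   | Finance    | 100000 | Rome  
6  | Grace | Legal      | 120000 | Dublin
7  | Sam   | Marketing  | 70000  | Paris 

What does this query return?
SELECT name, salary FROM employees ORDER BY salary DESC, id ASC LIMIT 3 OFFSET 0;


Sort by salary DESC (id ASC tiebreak), then skip 0 and take 3
Rows 1 through 3

3 rows:
Grace, 120000
Karen, 110000
Bob, 100000


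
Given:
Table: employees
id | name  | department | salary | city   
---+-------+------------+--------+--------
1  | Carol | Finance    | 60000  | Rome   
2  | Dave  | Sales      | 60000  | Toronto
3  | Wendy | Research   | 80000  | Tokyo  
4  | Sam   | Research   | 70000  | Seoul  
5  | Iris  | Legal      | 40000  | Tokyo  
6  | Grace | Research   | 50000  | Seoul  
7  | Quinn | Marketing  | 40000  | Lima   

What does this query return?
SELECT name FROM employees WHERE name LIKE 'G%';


LIKE 'G%' matches names starting with 'G'
Matching: 1

1 rows:
Grace


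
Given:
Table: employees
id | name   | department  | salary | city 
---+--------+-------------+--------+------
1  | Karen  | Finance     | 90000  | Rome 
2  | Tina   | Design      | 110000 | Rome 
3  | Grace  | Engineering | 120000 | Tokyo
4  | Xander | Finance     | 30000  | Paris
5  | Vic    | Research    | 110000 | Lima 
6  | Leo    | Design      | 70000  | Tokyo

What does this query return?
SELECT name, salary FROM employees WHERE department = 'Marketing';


Filtering: department = 'Marketing'
Matching rows: 0

Empty result set (0 rows)


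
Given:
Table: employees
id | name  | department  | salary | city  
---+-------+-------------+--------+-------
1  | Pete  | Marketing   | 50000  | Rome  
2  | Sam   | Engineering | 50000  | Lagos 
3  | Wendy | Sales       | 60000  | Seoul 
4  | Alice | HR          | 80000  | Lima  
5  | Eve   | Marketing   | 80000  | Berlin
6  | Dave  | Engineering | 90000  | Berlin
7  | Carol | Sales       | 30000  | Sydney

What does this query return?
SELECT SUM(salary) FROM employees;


SUM(salary) = 50000 + 50000 + 60000 + 80000 + 80000 + 90000 + 30000 = 440000

440000


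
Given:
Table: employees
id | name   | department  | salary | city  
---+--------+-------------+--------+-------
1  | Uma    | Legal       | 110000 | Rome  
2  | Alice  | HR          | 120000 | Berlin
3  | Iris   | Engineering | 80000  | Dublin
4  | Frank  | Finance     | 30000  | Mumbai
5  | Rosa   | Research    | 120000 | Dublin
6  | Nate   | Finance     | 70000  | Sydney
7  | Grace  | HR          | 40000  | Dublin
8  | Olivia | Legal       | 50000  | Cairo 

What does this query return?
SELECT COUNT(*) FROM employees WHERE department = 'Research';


Counting rows where department = 'Research'
  Rosa -> MATCH


1


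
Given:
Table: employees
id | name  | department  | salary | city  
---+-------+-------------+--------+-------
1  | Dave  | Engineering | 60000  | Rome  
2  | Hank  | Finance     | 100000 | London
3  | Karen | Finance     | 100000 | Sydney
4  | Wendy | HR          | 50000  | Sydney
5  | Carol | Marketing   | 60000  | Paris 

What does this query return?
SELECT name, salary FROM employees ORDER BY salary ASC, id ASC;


Sorting by salary ASC, then id ASC for ties

5 rows:
Wendy, 50000
Dave, 60000
Carol, 60000
Hank, 100000
Karen, 100000


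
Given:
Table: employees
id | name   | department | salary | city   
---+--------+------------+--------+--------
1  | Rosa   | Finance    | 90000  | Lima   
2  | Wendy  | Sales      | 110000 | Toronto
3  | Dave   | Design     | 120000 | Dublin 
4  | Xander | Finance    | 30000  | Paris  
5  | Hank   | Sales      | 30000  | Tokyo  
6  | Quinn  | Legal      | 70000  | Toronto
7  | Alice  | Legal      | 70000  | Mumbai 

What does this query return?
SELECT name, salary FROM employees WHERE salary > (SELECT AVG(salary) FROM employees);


Subquery: AVG(salary) = 74285.71
Filtering: salary > 74285.71
  Rosa (90000) -> MATCH
  Wendy (110000) -> MATCH
  Dave (120000) -> MATCH


3 rows:
Rosa, 90000
Wendy, 110000
Dave, 120000


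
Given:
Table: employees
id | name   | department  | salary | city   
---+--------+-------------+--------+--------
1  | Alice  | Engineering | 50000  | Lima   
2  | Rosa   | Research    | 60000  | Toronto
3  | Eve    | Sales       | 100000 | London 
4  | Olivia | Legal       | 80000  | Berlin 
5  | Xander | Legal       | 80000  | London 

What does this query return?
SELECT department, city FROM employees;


Projecting columns: department, city

5 rows:
Engineering, Lima
Research, Toronto
Sales, London
Legal, Berlin
Legal, London


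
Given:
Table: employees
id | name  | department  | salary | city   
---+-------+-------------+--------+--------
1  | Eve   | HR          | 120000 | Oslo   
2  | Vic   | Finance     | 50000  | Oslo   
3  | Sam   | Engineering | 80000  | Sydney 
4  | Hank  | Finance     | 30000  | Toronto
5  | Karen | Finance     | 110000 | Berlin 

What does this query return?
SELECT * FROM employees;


SELECT * returns all 5 rows with all columns

5 rows:
1, Eve, HR, 120000, Oslo
2, Vic, Finance, 50000, Oslo
3, Sam, Engineering, 80000, Sydney
4, Hank, Finance, 30000, Toronto
5, Karen, Finance, 110000, Berlin


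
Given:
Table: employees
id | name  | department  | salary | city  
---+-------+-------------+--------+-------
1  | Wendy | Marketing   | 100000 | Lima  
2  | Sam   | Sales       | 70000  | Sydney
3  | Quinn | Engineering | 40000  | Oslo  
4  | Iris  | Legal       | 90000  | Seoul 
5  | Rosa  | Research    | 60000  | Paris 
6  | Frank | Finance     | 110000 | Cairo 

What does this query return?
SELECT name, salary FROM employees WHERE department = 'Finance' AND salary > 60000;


Filtering: department = 'Finance' AND salary > 60000
Matching: 1 rows

1 rows:
Frank, 110000


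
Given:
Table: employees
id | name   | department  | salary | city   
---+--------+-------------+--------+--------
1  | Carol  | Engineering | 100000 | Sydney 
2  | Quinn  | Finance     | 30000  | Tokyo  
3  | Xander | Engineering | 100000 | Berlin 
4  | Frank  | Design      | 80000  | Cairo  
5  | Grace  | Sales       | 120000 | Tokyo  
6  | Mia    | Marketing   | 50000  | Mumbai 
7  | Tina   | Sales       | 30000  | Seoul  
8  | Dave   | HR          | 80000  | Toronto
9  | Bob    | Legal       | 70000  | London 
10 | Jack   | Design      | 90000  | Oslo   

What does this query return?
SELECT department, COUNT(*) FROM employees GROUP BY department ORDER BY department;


Assigning each row to its department group:
  Carol -> Engineering
  Quinn -> Finance
  Xander -> Engineering
  Frank -> Design
  Grace -> Sales
  Mia -> Marketing
  Tina -> Sales
  Dave -> HR
  Bob -> Legal
  Jack -> Design


7 groups:
Design, 2
Engineering, 2
Finance, 1
HR, 1
Legal, 1
Marketing, 1
Sales, 2


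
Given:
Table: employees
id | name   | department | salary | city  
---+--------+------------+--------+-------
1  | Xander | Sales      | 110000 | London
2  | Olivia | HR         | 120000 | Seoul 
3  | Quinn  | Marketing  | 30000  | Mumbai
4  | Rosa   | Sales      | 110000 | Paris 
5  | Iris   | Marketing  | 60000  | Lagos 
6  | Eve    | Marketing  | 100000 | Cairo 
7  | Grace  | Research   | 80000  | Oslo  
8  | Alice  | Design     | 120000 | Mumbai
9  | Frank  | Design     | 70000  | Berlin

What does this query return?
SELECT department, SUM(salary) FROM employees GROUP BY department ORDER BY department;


Summing salary within each department:
  Design: 120000 + 70000 = 190000
  HR: 120000 = 120000
  Marketing: 30000 + 60000 + 100000 = 190000
  Research: 80000 = 80000
  Sales: 110000 + 110000 = 220000


5 groups:
Design, 190000
HR, 120000
Marketing, 190000
Research, 80000
Sales, 220000


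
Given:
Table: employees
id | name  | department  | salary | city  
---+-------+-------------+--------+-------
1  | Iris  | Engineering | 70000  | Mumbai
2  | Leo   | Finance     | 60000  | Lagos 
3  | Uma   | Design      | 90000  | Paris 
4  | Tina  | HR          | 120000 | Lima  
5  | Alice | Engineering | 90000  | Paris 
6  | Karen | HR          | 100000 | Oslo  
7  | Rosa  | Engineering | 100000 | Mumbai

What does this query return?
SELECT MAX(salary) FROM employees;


Salaries: 70000, 60000, 90000, 120000, 90000, 100000, 100000
MAX = 120000

120000


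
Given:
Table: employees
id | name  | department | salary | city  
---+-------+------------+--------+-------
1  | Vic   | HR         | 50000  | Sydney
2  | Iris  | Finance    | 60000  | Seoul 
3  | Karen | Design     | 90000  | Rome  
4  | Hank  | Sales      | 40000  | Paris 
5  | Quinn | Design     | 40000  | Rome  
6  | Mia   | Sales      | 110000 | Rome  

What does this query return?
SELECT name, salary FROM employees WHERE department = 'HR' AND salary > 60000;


Filtering: department = 'HR' AND salary > 60000
Matching: 0 rows

Empty result set (0 rows)


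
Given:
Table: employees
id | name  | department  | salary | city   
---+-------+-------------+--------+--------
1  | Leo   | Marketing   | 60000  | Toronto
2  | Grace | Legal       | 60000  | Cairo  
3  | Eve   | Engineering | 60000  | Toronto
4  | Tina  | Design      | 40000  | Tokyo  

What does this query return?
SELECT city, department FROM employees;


Projecting columns: city, department

4 rows:
Toronto, Marketing
Cairo, Legal
Toronto, Engineering
Tokyo, Design


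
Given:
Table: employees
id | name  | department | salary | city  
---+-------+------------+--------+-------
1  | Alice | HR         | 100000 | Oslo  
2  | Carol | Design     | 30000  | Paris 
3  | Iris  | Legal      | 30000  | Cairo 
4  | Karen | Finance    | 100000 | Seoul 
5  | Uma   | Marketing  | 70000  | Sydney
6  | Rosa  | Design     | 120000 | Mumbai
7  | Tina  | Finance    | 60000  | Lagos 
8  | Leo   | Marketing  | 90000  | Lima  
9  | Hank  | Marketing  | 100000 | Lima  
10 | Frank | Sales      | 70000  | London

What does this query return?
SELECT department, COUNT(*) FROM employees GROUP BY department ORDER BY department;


Assigning each row to its department group:
  Alice -> HR
  Carol -> Design
  Iris -> Legal
  Karen -> Finance
  Uma -> Marketing
  Rosa -> Design
  Tina -> Finance
  Leo -> Marketing
  Hank -> Marketing
  Frank -> Sales


6 groups:
Design, 2
Finance, 2
HR, 1
Legal, 1
Marketing, 3
Sales, 1


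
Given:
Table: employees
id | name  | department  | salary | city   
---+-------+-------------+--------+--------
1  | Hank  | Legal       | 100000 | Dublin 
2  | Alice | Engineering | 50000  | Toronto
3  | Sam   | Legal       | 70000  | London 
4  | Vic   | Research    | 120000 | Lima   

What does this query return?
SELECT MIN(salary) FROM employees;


Salaries: 100000, 50000, 70000, 120000
MIN = 50000

50000


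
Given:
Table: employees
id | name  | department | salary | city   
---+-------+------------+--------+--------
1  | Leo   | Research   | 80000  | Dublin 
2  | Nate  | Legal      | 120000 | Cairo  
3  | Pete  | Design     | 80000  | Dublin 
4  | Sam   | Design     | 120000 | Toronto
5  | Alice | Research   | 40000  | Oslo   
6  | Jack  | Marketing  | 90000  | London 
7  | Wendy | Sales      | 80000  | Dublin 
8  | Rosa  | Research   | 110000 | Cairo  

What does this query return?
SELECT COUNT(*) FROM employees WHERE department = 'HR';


Counting rows where department = 'HR'


0


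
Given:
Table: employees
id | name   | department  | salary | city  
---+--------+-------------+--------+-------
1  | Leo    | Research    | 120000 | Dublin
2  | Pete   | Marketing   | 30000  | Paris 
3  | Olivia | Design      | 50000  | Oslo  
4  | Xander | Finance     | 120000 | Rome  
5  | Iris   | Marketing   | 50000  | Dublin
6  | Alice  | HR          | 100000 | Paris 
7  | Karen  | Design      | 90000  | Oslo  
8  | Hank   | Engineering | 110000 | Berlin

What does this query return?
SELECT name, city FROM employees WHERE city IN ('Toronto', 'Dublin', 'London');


Filtering: city IN ('Toronto', 'Dublin', 'London')
Matching: 2 rows

2 rows:
Leo, Dublin
Iris, Dublin


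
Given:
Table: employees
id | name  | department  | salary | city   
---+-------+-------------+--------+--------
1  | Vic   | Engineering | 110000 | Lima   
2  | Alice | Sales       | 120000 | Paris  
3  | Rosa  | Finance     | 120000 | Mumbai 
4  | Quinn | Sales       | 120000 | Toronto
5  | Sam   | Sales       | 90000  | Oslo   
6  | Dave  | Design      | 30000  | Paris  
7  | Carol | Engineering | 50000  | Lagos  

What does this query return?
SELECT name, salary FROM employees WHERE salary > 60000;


Filtering: salary > 60000
Matching: 5 rows

5 rows:
Vic, 110000
Alice, 120000
Rosa, 120000
Quinn, 120000
Sam, 90000


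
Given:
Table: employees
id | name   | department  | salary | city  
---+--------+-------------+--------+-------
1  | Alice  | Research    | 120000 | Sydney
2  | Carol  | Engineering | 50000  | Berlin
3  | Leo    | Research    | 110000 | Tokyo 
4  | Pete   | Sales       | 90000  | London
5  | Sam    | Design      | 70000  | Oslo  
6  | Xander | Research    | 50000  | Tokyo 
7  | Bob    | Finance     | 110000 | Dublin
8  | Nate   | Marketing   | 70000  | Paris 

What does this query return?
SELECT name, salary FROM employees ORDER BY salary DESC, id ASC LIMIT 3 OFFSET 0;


Sort by salary DESC (id ASC tiebreak), then skip 0 and take 3
Rows 1 through 3

3 rows:
Alice, 120000
Leo, 110000
Bob, 110000


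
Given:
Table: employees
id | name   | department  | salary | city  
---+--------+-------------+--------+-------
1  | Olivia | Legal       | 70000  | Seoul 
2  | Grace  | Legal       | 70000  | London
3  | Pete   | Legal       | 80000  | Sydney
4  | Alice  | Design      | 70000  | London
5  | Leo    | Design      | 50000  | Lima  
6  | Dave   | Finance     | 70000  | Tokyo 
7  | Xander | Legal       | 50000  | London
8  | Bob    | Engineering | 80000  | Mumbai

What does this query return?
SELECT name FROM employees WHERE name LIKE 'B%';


LIKE 'B%' matches names starting with 'B'
Matching: 1

1 rows:
Bob


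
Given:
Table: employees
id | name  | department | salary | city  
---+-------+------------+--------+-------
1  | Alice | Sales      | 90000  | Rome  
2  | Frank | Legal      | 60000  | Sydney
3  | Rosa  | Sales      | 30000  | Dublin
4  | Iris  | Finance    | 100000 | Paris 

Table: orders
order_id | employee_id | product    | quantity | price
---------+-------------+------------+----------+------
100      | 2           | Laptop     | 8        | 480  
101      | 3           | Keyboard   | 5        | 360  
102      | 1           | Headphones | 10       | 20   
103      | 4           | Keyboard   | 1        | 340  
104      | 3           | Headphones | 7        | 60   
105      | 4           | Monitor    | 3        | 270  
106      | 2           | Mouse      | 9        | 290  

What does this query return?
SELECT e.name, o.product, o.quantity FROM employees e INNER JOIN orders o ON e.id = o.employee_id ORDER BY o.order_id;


Joining employees.id = orders.employee_id:
  employee Frank (id=2) -> order Laptop
  employee Rosa (id=3) -> order Keyboard
  employee Alice (id=1) -> order Headphones
  employee Iris (id=4) -> order Keyboard
  employee Rosa (id=3) -> order Headphones
  employee Iris (id=4) -> order Monitor
  employee Frank (id=2) -> order Mouse


7 rows:
Frank, Laptop, 8
Rosa, Keyboard, 5
Alice, Headphones, 10
Iris, Keyboard, 1
Rosa, Headphones, 7
Iris, Monitor, 3
Frank, Mouse, 9


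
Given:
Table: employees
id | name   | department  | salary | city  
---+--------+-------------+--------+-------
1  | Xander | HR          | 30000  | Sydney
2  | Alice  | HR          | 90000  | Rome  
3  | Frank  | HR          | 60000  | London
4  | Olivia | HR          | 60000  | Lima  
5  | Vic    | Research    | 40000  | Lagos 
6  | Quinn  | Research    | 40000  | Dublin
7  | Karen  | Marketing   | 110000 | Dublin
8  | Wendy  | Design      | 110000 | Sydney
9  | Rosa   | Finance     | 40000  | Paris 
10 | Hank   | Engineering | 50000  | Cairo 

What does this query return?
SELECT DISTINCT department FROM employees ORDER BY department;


All 'department' values (row order): HR, HR, HR, HR, Research, Research, Marketing, Design, Finance, Engineering
Removing duplicates leaves 6 unique value(s).

6 values:
Design
Engineering
Finance
HR
Marketing
Research


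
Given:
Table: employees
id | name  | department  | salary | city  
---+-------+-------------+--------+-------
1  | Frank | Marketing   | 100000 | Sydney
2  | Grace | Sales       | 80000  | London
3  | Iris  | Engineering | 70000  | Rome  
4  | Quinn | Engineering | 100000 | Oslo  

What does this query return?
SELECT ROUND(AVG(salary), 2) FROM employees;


SUM(salary) = 350000
COUNT = 4
ROUND(AVG, 2) = ROUND(350000 / 4, 2) = 87500.0

87500.0


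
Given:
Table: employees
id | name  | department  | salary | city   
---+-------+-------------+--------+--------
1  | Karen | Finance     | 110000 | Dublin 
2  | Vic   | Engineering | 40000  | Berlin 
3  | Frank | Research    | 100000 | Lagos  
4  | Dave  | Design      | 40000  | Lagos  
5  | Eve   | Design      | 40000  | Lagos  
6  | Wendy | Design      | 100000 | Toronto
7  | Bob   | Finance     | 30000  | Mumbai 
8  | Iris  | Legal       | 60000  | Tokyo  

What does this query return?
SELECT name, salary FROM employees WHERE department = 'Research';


Filtering: department = 'Research'
Matching rows: 1

1 rows:
Frank, 100000


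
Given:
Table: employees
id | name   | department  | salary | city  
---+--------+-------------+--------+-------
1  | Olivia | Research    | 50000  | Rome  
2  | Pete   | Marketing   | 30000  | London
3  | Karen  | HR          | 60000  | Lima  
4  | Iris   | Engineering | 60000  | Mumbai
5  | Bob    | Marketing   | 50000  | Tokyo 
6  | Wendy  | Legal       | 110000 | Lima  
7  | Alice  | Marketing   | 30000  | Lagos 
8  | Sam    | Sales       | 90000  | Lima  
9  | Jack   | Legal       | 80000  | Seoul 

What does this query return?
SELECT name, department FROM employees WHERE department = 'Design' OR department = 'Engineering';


Filtering: department = 'Design' OR 'Engineering'
Matching: 1 rows

1 rows:
Iris, Engineering


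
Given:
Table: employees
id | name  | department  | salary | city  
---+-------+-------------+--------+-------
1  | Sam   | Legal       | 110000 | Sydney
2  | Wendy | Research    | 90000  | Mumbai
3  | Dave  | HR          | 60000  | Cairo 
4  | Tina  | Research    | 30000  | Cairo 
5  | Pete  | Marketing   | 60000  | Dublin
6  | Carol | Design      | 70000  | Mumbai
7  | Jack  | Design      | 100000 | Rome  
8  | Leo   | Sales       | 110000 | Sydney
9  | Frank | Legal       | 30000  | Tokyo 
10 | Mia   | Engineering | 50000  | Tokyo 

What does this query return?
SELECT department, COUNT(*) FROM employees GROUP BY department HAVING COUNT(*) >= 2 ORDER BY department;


Groups with count >= 2:
  Design: 2 -> PASS
  Legal: 2 -> PASS
  Research: 2 -> PASS
  Engineering: 1 -> filtered out
  HR: 1 -> filtered out
  Marketing: 1 -> filtered out
  Sales: 1 -> filtered out


3 groups:
Design, 2
Legal, 2
Research, 2


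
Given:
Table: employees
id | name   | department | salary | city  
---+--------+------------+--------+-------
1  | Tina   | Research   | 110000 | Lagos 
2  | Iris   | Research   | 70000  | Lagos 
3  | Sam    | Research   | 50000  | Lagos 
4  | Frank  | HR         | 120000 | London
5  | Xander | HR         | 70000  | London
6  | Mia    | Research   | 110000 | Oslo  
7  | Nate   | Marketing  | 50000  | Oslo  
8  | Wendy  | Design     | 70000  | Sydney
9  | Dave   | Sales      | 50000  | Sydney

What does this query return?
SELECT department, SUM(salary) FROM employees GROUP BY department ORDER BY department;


Summing salary within each department:
  Design: 70000 = 70000
  HR: 120000 + 70000 = 190000
  Marketing: 50000 = 50000
  Research: 110000 + 70000 + 50000 + 110000 = 340000
  Sales: 50000 = 50000


5 groups:
Design, 70000
HR, 190000
Marketing, 50000
Research, 340000
Sales, 50000


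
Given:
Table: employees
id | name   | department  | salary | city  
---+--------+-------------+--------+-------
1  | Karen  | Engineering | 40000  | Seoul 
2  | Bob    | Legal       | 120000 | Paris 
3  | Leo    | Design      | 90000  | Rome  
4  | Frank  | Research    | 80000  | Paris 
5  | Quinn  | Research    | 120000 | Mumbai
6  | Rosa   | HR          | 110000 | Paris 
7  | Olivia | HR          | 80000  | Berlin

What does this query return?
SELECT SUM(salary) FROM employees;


SUM(salary) = 40000 + 120000 + 90000 + 80000 + 120000 + 110000 + 80000 = 640000

640000


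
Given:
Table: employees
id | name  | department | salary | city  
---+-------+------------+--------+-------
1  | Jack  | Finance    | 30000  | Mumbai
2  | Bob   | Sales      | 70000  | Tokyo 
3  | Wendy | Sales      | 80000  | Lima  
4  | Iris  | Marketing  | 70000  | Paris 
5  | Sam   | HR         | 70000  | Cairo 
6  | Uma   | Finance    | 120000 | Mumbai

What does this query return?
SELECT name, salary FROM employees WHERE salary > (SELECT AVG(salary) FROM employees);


Subquery: AVG(salary) = 73333.33
Filtering: salary > 73333.33
  Wendy (80000) -> MATCH
  Uma (120000) -> MATCH


2 rows:
Wendy, 80000
Uma, 120000


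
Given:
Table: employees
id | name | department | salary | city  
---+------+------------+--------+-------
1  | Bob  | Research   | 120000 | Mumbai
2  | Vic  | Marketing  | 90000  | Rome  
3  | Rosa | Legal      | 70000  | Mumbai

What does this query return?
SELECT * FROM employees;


SELECT * returns all 3 rows with all columns

3 rows:
1, Bob, Research, 120000, Mumbai
2, Vic, Marketing, 90000, Rome
3, Rosa, Legal, 70000, Mumbai


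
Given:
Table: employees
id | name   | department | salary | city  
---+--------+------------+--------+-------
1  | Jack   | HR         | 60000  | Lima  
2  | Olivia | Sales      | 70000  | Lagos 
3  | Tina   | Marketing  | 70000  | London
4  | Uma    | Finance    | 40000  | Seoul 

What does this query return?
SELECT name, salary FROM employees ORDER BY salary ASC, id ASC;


Sorting by salary ASC, then id ASC for ties

4 rows:
Uma, 40000
Jack, 60000
Olivia, 70000
Tina, 70000


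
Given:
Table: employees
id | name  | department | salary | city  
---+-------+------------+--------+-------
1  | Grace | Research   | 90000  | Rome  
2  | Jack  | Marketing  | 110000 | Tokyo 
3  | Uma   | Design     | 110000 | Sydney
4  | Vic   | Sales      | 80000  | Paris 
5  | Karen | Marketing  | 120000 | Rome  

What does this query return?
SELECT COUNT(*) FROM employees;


COUNT(*) counts all rows

5


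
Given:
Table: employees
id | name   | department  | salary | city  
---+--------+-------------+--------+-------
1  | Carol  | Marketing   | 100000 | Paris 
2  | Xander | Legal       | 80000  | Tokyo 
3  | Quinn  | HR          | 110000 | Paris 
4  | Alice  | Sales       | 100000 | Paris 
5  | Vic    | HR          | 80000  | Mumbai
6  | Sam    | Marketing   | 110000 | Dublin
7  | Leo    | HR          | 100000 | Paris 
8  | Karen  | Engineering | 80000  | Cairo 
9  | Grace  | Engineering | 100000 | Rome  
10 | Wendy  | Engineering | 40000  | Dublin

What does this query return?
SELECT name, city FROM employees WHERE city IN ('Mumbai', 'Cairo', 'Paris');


Filtering: city IN ('Mumbai', 'Cairo', 'Paris')
Matching: 6 rows

6 rows:
Carol, Paris
Quinn, Paris
Alice, Paris
Vic, Mumbai
Leo, Paris
Karen, Cairo


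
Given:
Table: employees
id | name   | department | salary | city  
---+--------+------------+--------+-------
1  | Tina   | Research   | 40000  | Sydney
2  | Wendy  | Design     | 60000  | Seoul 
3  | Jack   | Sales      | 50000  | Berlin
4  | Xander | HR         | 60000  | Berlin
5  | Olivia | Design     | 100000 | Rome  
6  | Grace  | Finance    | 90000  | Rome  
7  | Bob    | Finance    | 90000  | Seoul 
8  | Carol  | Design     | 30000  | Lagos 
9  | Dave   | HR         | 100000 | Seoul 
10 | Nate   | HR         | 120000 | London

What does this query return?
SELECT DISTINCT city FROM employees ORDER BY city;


All 'city' values (row order): Sydney, Seoul, Berlin, Berlin, Rome, Rome, Seoul, Lagos, Seoul, London
Removing duplicates leaves 6 unique value(s).

6 values:
Berlin
Lagos
London
Rome
Seoul
Sydney
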